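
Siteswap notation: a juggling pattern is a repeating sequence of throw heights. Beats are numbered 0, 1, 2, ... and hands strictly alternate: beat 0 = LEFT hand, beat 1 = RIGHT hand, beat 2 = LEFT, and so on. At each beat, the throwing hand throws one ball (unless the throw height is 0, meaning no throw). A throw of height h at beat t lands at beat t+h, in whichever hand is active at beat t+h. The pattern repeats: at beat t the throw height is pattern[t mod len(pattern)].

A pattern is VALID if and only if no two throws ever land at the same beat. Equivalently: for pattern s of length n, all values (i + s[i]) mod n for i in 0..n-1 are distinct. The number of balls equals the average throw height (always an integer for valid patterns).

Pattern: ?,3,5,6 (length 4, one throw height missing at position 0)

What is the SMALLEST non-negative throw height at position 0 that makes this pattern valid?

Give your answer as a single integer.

i=0: s[i]=? (unknown)
i=1: (1 + 3) mod 4 = 0
i=2: (2 + 5) mod 4 = 3
i=3: (3 + 6) mod 4 = 1
Known residues: [0, 1, 3]; need a permutation of 0..3, so missing residue r = 2
Need (0 + s) mod 4 = 2; smallest s = (2 - 0) mod 4 = 2

Answer: 2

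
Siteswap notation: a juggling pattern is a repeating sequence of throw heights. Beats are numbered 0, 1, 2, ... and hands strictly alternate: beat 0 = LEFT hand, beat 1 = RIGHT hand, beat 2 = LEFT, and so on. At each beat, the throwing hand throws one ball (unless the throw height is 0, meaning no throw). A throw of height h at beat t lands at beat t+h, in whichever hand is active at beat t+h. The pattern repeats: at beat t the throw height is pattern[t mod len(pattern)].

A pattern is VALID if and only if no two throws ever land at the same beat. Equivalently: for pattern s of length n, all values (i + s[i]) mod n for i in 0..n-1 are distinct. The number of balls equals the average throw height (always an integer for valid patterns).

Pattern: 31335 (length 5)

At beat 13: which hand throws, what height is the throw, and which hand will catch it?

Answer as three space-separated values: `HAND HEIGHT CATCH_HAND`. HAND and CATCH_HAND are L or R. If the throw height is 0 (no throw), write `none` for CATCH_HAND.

Answer: R 3 L

Derivation:
Beat 13: 13 mod 2 = 1, so hand = R
Throw height = pattern[13 mod 5] = pattern[3] = 3
Lands at beat 13+3=16, 16 mod 2 = 0, so catch hand = L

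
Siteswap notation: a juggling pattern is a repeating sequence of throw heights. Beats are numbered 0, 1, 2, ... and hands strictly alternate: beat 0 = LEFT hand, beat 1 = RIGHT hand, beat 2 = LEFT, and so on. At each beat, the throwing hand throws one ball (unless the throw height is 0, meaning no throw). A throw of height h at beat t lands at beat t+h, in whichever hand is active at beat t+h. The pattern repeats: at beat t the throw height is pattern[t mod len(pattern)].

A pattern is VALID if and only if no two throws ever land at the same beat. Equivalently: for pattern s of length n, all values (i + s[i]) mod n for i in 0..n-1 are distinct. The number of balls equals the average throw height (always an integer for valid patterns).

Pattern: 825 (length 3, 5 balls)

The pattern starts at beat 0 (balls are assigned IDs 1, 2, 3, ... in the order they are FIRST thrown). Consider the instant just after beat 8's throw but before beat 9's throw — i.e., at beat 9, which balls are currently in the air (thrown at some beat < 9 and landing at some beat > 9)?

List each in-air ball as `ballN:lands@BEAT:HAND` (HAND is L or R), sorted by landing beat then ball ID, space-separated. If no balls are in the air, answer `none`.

Answer: ball5:lands@10:L ball2:lands@11:R ball1:lands@13:R ball4:lands@14:L

Derivation:
Beat 0 (L): throw ball1 h=8 -> lands@8:L; in-air after throw: [b1@8:L]
Beat 1 (R): throw ball2 h=2 -> lands@3:R; in-air after throw: [b2@3:R b1@8:L]
Beat 2 (L): throw ball3 h=5 -> lands@7:R; in-air after throw: [b2@3:R b3@7:R b1@8:L]
Beat 3 (R): throw ball2 h=8 -> lands@11:R; in-air after throw: [b3@7:R b1@8:L b2@11:R]
Beat 4 (L): throw ball4 h=2 -> lands@6:L; in-air after throw: [b4@6:L b3@7:R b1@8:L b2@11:R]
Beat 5 (R): throw ball5 h=5 -> lands@10:L; in-air after throw: [b4@6:L b3@7:R b1@8:L b5@10:L b2@11:R]
Beat 6 (L): throw ball4 h=8 -> lands@14:L; in-air after throw: [b3@7:R b1@8:L b5@10:L b2@11:R b4@14:L]
Beat 7 (R): throw ball3 h=2 -> lands@9:R; in-air after throw: [b1@8:L b3@9:R b5@10:L b2@11:R b4@14:L]
Beat 8 (L): throw ball1 h=5 -> lands@13:R; in-air after throw: [b3@9:R b5@10:L b2@11:R b1@13:R b4@14:L]
Beat 9 (R): throw ball3 h=8 -> lands@17:R; in-air after throw: [b5@10:L b2@11:R b1@13:R b4@14:L b3@17:R]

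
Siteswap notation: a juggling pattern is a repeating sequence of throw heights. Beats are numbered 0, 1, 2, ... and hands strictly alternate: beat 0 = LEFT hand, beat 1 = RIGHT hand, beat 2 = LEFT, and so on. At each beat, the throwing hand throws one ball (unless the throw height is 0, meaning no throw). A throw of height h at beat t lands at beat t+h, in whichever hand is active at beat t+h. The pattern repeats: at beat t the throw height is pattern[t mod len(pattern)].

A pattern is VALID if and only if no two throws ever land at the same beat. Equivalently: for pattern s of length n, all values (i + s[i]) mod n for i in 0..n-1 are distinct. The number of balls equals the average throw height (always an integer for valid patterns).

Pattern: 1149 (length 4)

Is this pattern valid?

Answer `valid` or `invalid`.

i=0: (i + s[i]) mod n = (0 + 1) mod 4 = 1
i=1: (i + s[i]) mod n = (1 + 1) mod 4 = 2
i=2: (i + s[i]) mod n = (2 + 4) mod 4 = 2
i=3: (i + s[i]) mod n = (3 + 9) mod 4 = 0
Residues: [1, 2, 2, 0], distinct: False

Answer: invalid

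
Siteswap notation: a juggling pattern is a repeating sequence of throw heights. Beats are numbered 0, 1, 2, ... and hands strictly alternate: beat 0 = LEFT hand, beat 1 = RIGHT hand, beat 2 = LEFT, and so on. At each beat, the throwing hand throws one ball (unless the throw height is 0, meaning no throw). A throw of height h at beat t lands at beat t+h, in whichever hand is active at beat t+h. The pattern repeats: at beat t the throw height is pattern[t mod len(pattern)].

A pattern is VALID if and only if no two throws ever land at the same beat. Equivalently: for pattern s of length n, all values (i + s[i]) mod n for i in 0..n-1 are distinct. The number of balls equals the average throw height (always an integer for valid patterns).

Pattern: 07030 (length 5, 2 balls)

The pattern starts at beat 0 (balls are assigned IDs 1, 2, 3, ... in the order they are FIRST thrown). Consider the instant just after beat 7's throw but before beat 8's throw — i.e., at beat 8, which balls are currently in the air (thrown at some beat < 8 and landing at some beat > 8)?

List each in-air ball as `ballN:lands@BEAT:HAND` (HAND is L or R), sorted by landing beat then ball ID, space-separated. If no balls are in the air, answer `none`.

Answer: ball2:lands@13:R

Derivation:
Beat 1 (R): throw ball1 h=7 -> lands@8:L; in-air after throw: [b1@8:L]
Beat 3 (R): throw ball2 h=3 -> lands@6:L; in-air after throw: [b2@6:L b1@8:L]
Beat 6 (L): throw ball2 h=7 -> lands@13:R; in-air after throw: [b1@8:L b2@13:R]
Beat 8 (L): throw ball1 h=3 -> lands@11:R; in-air after throw: [b1@11:R b2@13:R]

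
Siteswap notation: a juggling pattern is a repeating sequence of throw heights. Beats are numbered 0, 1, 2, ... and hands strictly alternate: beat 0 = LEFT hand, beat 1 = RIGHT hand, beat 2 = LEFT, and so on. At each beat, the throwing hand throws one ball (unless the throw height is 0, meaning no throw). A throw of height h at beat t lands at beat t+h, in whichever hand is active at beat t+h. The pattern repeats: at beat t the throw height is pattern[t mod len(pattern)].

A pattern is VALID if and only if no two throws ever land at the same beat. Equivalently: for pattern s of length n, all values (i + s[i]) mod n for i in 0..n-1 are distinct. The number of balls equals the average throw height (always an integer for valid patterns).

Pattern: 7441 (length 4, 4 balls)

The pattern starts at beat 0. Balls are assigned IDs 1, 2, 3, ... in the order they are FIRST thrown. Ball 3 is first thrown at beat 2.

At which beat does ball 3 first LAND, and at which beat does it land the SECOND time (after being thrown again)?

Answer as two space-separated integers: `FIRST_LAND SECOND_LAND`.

Answer: 6 10

Derivation:
Beat 0 (L): throw ball1 h=7 -> lands@7:R; in-air after throw: [b1@7:R]
Beat 1 (R): throw ball2 h=4 -> lands@5:R; in-air after throw: [b2@5:R b1@7:R]
Beat 2 (L): throw ball3 h=4 -> lands@6:L; in-air after throw: [b2@5:R b3@6:L b1@7:R]
Beat 3 (R): throw ball4 h=1 -> lands@4:L; in-air after throw: [b4@4:L b2@5:R b3@6:L b1@7:R]
Beat 4 (L): throw ball4 h=7 -> lands@11:R; in-air after throw: [b2@5:R b3@6:L b1@7:R b4@11:R]
Beat 5 (R): throw ball2 h=4 -> lands@9:R; in-air after throw: [b3@6:L b1@7:R b2@9:R b4@11:R]
Beat 6 (L): throw ball3 h=4 -> lands@10:L; in-air after throw: [b1@7:R b2@9:R b3@10:L b4@11:R]
Beat 7 (R): throw ball1 h=1 -> lands@8:L; in-air after throw: [b1@8:L b2@9:R b3@10:L b4@11:R]
Beat 8 (L): throw ball1 h=7 -> lands@15:R; in-air after throw: [b2@9:R b3@10:L b4@11:R b1@15:R]
Beat 9 (R): throw ball2 h=4 -> lands@13:R; in-air after throw: [b3@10:L b4@11:R b2@13:R b1@15:R]
Beat 10 (L): throw ball3 h=4 -> lands@14:L; in-air after throw: [b4@11:R b2@13:R b3@14:L b1@15:R]
Ball 3: thrown@2 h=4 -> first land @6; rethrown@6 h=4 -> second land @10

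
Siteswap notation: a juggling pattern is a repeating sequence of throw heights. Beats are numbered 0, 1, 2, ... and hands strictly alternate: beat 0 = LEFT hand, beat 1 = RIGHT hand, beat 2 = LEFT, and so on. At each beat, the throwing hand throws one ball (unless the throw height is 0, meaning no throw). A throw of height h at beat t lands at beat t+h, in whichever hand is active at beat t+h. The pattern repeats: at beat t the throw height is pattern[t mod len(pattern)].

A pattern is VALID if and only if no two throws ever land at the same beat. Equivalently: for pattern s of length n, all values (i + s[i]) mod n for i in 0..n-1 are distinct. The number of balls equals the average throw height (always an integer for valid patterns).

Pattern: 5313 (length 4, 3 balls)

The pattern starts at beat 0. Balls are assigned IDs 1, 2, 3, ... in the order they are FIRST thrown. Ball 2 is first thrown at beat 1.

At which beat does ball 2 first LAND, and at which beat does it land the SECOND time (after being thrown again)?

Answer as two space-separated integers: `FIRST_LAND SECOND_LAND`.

Beat 0 (L): throw ball1 h=5 -> lands@5:R; in-air after throw: [b1@5:R]
Beat 1 (R): throw ball2 h=3 -> lands@4:L; in-air after throw: [b2@4:L b1@5:R]
Beat 2 (L): throw ball3 h=1 -> lands@3:R; in-air after throw: [b3@3:R b2@4:L b1@5:R]
Beat 3 (R): throw ball3 h=3 -> lands@6:L; in-air after throw: [b2@4:L b1@5:R b3@6:L]
Beat 4 (L): throw ball2 h=5 -> lands@9:R; in-air after throw: [b1@5:R b3@6:L b2@9:R]
Beat 5 (R): throw ball1 h=3 -> lands@8:L; in-air after throw: [b3@6:L b1@8:L b2@9:R]
Beat 6 (L): throw ball3 h=1 -> lands@7:R; in-air after throw: [b3@7:R b1@8:L b2@9:R]
Beat 7 (R): throw ball3 h=3 -> lands@10:L; in-air after throw: [b1@8:L b2@9:R b3@10:L]
Beat 8 (L): throw ball1 h=5 -> lands@13:R; in-air after throw: [b2@9:R b3@10:L b1@13:R]
Beat 9 (R): throw ball2 h=3 -> lands@12:L; in-air after throw: [b3@10:L b2@12:L b1@13:R]
Ball 2: thrown@1 h=3 -> first land @4; rethrown@4 h=5 -> second land @9

Answer: 4 9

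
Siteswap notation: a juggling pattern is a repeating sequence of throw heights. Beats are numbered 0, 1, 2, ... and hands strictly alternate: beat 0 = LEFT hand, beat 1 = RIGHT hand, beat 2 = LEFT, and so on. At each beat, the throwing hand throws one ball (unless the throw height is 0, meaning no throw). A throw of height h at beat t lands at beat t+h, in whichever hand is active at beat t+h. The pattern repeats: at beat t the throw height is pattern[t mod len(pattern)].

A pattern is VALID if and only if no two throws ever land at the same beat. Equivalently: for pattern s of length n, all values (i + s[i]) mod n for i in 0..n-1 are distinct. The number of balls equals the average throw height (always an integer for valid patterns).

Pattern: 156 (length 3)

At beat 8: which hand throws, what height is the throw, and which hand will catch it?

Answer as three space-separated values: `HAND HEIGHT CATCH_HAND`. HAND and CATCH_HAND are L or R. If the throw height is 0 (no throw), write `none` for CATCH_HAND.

Answer: L 6 L

Derivation:
Beat 8: 8 mod 2 = 0, so hand = L
Throw height = pattern[8 mod 3] = pattern[2] = 6
Lands at beat 8+6=14, 14 mod 2 = 0, so catch hand = L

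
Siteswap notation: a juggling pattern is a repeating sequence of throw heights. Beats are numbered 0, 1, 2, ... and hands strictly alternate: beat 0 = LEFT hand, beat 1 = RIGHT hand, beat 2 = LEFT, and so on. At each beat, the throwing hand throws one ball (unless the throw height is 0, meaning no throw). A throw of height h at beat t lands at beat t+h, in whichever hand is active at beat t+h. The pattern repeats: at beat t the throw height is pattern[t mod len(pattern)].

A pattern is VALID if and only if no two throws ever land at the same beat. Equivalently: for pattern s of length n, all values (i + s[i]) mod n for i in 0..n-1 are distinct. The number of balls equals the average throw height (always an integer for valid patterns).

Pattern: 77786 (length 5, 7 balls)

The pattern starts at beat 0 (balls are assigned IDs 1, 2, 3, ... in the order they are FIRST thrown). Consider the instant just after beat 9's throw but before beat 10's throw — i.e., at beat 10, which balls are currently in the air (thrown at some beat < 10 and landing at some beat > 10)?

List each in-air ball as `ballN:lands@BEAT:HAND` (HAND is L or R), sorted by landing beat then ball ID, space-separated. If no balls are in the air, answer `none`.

Answer: ball4:lands@11:R ball6:lands@12:L ball7:lands@13:R ball1:lands@14:L ball3:lands@15:R ball2:lands@16:L

Derivation:
Beat 0 (L): throw ball1 h=7 -> lands@7:R; in-air after throw: [b1@7:R]
Beat 1 (R): throw ball2 h=7 -> lands@8:L; in-air after throw: [b1@7:R b2@8:L]
Beat 2 (L): throw ball3 h=7 -> lands@9:R; in-air after throw: [b1@7:R b2@8:L b3@9:R]
Beat 3 (R): throw ball4 h=8 -> lands@11:R; in-air after throw: [b1@7:R b2@8:L b3@9:R b4@11:R]
Beat 4 (L): throw ball5 h=6 -> lands@10:L; in-air after throw: [b1@7:R b2@8:L b3@9:R b5@10:L b4@11:R]
Beat 5 (R): throw ball6 h=7 -> lands@12:L; in-air after throw: [b1@7:R b2@8:L b3@9:R b5@10:L b4@11:R b6@12:L]
Beat 6 (L): throw ball7 h=7 -> lands@13:R; in-air after throw: [b1@7:R b2@8:L b3@9:R b5@10:L b4@11:R b6@12:L b7@13:R]
Beat 7 (R): throw ball1 h=7 -> lands@14:L; in-air after throw: [b2@8:L b3@9:R b5@10:L b4@11:R b6@12:L b7@13:R b1@14:L]
Beat 8 (L): throw ball2 h=8 -> lands@16:L; in-air after throw: [b3@9:R b5@10:L b4@11:R b6@12:L b7@13:R b1@14:L b2@16:L]
Beat 9 (R): throw ball3 h=6 -> lands@15:R; in-air after throw: [b5@10:L b4@11:R b6@12:L b7@13:R b1@14:L b3@15:R b2@16:L]
Beat 10 (L): throw ball5 h=7 -> lands@17:R; in-air after throw: [b4@11:R b6@12:L b7@13:R b1@14:L b3@15:R b2@16:L b5@17:R]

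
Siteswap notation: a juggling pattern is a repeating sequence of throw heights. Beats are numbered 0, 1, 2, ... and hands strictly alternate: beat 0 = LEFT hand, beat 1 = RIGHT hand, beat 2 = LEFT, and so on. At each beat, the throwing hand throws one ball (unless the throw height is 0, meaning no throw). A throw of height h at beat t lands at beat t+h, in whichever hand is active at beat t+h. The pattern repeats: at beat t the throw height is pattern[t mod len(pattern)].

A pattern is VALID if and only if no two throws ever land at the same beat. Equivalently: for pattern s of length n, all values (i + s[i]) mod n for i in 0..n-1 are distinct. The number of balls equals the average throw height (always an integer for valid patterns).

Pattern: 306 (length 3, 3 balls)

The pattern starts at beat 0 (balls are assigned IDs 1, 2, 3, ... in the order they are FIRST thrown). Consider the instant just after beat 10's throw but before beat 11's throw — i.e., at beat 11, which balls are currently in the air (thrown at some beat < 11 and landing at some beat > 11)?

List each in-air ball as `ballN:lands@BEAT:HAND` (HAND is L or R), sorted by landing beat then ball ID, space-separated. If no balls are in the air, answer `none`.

Answer: ball1:lands@12:L ball2:lands@14:L

Derivation:
Beat 0 (L): throw ball1 h=3 -> lands@3:R; in-air after throw: [b1@3:R]
Beat 2 (L): throw ball2 h=6 -> lands@8:L; in-air after throw: [b1@3:R b2@8:L]
Beat 3 (R): throw ball1 h=3 -> lands@6:L; in-air after throw: [b1@6:L b2@8:L]
Beat 5 (R): throw ball3 h=6 -> lands@11:R; in-air after throw: [b1@6:L b2@8:L b3@11:R]
Beat 6 (L): throw ball1 h=3 -> lands@9:R; in-air after throw: [b2@8:L b1@9:R b3@11:R]
Beat 8 (L): throw ball2 h=6 -> lands@14:L; in-air after throw: [b1@9:R b3@11:R b2@14:L]
Beat 9 (R): throw ball1 h=3 -> lands@12:L; in-air after throw: [b3@11:R b1@12:L b2@14:L]
Beat 11 (R): throw ball3 h=6 -> lands@17:R; in-air after throw: [b1@12:L b2@14:L b3@17:R]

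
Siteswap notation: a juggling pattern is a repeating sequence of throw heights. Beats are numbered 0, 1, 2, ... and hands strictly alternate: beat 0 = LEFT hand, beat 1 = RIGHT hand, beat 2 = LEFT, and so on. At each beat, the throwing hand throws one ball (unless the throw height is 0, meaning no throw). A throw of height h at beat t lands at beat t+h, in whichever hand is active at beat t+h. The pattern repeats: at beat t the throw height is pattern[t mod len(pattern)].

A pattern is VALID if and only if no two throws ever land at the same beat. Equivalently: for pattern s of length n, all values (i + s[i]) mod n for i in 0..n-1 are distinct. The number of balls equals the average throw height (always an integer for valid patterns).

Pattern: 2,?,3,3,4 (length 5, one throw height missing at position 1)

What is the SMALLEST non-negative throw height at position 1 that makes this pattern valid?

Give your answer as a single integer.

Answer: 3

Derivation:
i=0: (0 + 2) mod 5 = 2
i=1: s[i]=? (unknown)
i=2: (2 + 3) mod 5 = 0
i=3: (3 + 3) mod 5 = 1
i=4: (4 + 4) mod 5 = 3
Known residues: [0, 1, 2, 3]; need a permutation of 0..4, so missing residue r = 4
Need (1 + s) mod 5 = 4; smallest s = (4 - 1) mod 5 = 3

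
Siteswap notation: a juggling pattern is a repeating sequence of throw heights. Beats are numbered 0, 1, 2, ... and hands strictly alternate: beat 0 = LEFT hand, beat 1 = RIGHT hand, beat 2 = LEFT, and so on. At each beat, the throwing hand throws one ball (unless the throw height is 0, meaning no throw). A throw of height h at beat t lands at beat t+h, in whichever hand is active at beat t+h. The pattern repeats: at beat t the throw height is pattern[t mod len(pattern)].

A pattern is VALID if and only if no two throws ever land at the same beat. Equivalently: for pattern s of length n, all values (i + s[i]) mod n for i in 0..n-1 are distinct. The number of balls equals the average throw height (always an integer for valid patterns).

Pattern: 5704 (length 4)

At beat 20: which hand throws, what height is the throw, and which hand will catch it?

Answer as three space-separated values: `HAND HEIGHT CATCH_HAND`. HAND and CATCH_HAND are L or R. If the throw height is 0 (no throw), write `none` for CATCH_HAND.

Answer: L 5 R

Derivation:
Beat 20: 20 mod 2 = 0, so hand = L
Throw height = pattern[20 mod 4] = pattern[0] = 5
Lands at beat 20+5=25, 25 mod 2 = 1, so catch hand = R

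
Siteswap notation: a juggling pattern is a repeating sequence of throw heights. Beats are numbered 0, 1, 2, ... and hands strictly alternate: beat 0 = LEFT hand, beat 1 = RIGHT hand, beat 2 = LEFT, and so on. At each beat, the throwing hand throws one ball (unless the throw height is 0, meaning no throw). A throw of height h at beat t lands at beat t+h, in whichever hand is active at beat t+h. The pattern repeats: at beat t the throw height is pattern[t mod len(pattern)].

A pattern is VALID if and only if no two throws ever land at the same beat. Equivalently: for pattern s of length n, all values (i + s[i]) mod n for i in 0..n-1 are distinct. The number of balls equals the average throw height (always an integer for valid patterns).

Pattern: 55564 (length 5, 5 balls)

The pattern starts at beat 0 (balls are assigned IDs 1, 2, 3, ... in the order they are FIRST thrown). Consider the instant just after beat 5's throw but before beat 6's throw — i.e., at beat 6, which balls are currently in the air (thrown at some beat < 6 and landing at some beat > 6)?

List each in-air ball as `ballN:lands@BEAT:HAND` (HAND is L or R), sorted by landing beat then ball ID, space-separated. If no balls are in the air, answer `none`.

Answer: ball3:lands@7:R ball5:lands@8:L ball4:lands@9:R ball1:lands@10:L

Derivation:
Beat 0 (L): throw ball1 h=5 -> lands@5:R; in-air after throw: [b1@5:R]
Beat 1 (R): throw ball2 h=5 -> lands@6:L; in-air after throw: [b1@5:R b2@6:L]
Beat 2 (L): throw ball3 h=5 -> lands@7:R; in-air after throw: [b1@5:R b2@6:L b3@7:R]
Beat 3 (R): throw ball4 h=6 -> lands@9:R; in-air after throw: [b1@5:R b2@6:L b3@7:R b4@9:R]
Beat 4 (L): throw ball5 h=4 -> lands@8:L; in-air after throw: [b1@5:R b2@6:L b3@7:R b5@8:L b4@9:R]
Beat 5 (R): throw ball1 h=5 -> lands@10:L; in-air after throw: [b2@6:L b3@7:R b5@8:L b4@9:R b1@10:L]
Beat 6 (L): throw ball2 h=5 -> lands@11:R; in-air after throw: [b3@7:R b5@8:L b4@9:R b1@10:L b2@11:R]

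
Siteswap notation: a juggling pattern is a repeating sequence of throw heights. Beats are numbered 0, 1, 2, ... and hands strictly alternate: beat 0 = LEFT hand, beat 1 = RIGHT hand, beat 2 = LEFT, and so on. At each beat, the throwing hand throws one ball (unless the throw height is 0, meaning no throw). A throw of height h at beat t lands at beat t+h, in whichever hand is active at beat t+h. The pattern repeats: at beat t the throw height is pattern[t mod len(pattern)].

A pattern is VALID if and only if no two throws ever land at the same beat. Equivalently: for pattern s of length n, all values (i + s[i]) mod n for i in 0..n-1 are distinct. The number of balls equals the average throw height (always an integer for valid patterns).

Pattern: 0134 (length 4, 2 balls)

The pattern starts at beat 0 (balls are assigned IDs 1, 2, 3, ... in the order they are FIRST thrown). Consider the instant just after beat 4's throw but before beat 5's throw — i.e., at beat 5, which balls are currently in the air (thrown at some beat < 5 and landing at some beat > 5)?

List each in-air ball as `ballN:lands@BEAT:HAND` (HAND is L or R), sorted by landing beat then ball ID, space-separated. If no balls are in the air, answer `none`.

Beat 1 (R): throw ball1 h=1 -> lands@2:L; in-air after throw: [b1@2:L]
Beat 2 (L): throw ball1 h=3 -> lands@5:R; in-air after throw: [b1@5:R]
Beat 3 (R): throw ball2 h=4 -> lands@7:R; in-air after throw: [b1@5:R b2@7:R]
Beat 5 (R): throw ball1 h=1 -> lands@6:L; in-air after throw: [b1@6:L b2@7:R]

Answer: ball2:lands@7:R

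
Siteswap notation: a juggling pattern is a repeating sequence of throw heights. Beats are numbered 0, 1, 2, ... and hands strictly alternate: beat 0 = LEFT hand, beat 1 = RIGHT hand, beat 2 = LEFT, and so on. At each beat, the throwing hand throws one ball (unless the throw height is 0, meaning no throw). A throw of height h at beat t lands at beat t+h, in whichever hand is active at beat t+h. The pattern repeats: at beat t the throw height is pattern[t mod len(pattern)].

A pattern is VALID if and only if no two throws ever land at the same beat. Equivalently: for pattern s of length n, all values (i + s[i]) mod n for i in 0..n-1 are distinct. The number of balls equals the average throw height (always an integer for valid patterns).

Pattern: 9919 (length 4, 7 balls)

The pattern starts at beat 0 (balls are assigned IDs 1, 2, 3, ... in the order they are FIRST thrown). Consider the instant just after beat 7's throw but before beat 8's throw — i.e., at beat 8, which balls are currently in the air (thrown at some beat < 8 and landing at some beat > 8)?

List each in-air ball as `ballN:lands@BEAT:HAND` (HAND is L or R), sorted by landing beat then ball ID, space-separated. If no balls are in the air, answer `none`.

Beat 0 (L): throw ball1 h=9 -> lands@9:R; in-air after throw: [b1@9:R]
Beat 1 (R): throw ball2 h=9 -> lands@10:L; in-air after throw: [b1@9:R b2@10:L]
Beat 2 (L): throw ball3 h=1 -> lands@3:R; in-air after throw: [b3@3:R b1@9:R b2@10:L]
Beat 3 (R): throw ball3 h=9 -> lands@12:L; in-air after throw: [b1@9:R b2@10:L b3@12:L]
Beat 4 (L): throw ball4 h=9 -> lands@13:R; in-air after throw: [b1@9:R b2@10:L b3@12:L b4@13:R]
Beat 5 (R): throw ball5 h=9 -> lands@14:L; in-air after throw: [b1@9:R b2@10:L b3@12:L b4@13:R b5@14:L]
Beat 6 (L): throw ball6 h=1 -> lands@7:R; in-air after throw: [b6@7:R b1@9:R b2@10:L b3@12:L b4@13:R b5@14:L]
Beat 7 (R): throw ball6 h=9 -> lands@16:L; in-air after throw: [b1@9:R b2@10:L b3@12:L b4@13:R b5@14:L b6@16:L]
Beat 8 (L): throw ball7 h=9 -> lands@17:R; in-air after throw: [b1@9:R b2@10:L b3@12:L b4@13:R b5@14:L b6@16:L b7@17:R]

Answer: ball1:lands@9:R ball2:lands@10:L ball3:lands@12:L ball4:lands@13:R ball5:lands@14:L ball6:lands@16:L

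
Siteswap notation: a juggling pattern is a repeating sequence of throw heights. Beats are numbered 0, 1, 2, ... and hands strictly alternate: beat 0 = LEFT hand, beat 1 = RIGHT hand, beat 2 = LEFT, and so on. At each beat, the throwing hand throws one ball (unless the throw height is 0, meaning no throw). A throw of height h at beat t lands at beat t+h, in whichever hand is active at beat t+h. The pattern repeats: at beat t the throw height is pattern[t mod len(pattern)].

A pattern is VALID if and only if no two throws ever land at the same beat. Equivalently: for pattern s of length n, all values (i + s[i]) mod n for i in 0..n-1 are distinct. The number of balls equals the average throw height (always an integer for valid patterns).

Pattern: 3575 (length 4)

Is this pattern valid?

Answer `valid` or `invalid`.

i=0: (i + s[i]) mod n = (0 + 3) mod 4 = 3
i=1: (i + s[i]) mod n = (1 + 5) mod 4 = 2
i=2: (i + s[i]) mod n = (2 + 7) mod 4 = 1
i=3: (i + s[i]) mod n = (3 + 5) mod 4 = 0
Residues: [3, 2, 1, 0], distinct: True

Answer: valid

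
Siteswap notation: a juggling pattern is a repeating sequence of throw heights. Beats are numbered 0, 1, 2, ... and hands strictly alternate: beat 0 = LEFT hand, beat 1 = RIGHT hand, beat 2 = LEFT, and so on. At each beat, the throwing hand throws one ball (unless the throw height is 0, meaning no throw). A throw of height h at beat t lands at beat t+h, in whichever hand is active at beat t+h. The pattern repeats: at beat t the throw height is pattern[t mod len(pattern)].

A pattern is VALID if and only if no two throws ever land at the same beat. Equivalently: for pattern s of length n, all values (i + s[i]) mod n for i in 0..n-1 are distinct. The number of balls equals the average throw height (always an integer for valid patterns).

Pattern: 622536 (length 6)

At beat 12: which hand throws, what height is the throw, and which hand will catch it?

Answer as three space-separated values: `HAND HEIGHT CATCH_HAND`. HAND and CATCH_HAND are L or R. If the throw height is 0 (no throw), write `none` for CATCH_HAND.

Beat 12: 12 mod 2 = 0, so hand = L
Throw height = pattern[12 mod 6] = pattern[0] = 6
Lands at beat 12+6=18, 18 mod 2 = 0, so catch hand = L

Answer: L 6 L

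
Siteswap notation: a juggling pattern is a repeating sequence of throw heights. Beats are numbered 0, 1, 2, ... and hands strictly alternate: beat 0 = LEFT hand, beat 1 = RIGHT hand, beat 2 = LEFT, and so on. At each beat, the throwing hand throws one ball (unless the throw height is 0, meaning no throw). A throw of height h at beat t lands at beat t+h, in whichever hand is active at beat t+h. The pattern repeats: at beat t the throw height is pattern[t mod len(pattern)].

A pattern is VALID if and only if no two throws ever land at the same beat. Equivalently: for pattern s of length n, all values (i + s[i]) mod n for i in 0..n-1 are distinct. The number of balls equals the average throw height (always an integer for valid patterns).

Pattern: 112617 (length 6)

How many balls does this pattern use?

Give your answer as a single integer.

Answer: 3

Derivation:
Pattern = [1, 1, 2, 6, 1, 7], length n = 6
  position 0: throw height = 1, running sum = 1
  position 1: throw height = 1, running sum = 2
  position 2: throw height = 2, running sum = 4
  position 3: throw height = 6, running sum = 10
  position 4: throw height = 1, running sum = 11
  position 5: throw height = 7, running sum = 18
Total sum = 18; balls = sum / n = 18 / 6 = 3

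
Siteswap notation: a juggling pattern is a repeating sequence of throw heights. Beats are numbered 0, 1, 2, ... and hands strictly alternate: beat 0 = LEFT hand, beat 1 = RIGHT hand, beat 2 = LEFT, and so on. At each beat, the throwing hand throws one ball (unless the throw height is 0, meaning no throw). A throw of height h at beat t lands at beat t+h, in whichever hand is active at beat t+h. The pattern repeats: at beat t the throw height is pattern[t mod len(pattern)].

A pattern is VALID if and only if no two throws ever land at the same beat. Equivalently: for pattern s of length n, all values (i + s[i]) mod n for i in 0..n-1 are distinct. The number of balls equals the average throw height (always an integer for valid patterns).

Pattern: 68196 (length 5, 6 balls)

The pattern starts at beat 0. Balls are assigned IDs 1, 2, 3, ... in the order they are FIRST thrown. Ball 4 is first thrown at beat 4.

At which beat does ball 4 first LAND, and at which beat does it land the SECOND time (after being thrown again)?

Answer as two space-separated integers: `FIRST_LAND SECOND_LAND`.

Beat 0 (L): throw ball1 h=6 -> lands@6:L; in-air after throw: [b1@6:L]
Beat 1 (R): throw ball2 h=8 -> lands@9:R; in-air after throw: [b1@6:L b2@9:R]
Beat 2 (L): throw ball3 h=1 -> lands@3:R; in-air after throw: [b3@3:R b1@6:L b2@9:R]
Beat 3 (R): throw ball3 h=9 -> lands@12:L; in-air after throw: [b1@6:L b2@9:R b3@12:L]
Beat 4 (L): throw ball4 h=6 -> lands@10:L; in-air after throw: [b1@6:L b2@9:R b4@10:L b3@12:L]
Beat 5 (R): throw ball5 h=6 -> lands@11:R; in-air after throw: [b1@6:L b2@9:R b4@10:L b5@11:R b3@12:L]
Beat 6 (L): throw ball1 h=8 -> lands@14:L; in-air after throw: [b2@9:R b4@10:L b5@11:R b3@12:L b1@14:L]
Beat 7 (R): throw ball6 h=1 -> lands@8:L; in-air after throw: [b6@8:L b2@9:R b4@10:L b5@11:R b3@12:L b1@14:L]
Beat 8 (L): throw ball6 h=9 -> lands@17:R; in-air after throw: [b2@9:R b4@10:L b5@11:R b3@12:L b1@14:L b6@17:R]
Beat 9 (R): throw ball2 h=6 -> lands@15:R; in-air after throw: [b4@10:L b5@11:R b3@12:L b1@14:L b2@15:R b6@17:R]
Beat 10 (L): throw ball4 h=6 -> lands@16:L; in-air after throw: [b5@11:R b3@12:L b1@14:L b2@15:R b4@16:L b6@17:R]
Beat 11 (R): throw ball5 h=8 -> lands@19:R; in-air after throw: [b3@12:L b1@14:L b2@15:R b4@16:L b6@17:R b5@19:R]
Beat 12 (L): throw ball3 h=1 -> lands@13:R; in-air after throw: [b3@13:R b1@14:L b2@15:R b4@16:L b6@17:R b5@19:R]
Beat 13 (R): throw ball3 h=9 -> lands@22:L; in-air after throw: [b1@14:L b2@15:R b4@16:L b6@17:R b5@19:R b3@22:L]
Beat 14 (L): throw ball1 h=6 -> lands@20:L; in-air after throw: [b2@15:R b4@16:L b6@17:R b5@19:R b1@20:L b3@22:L]
Beat 15 (R): throw ball2 h=6 -> lands@21:R; in-air after throw: [b4@16:L b6@17:R b5@19:R b1@20:L b2@21:R b3@22:L]
Beat 16 (L): throw ball4 h=8 -> lands@24:L; in-air after throw: [b6@17:R b5@19:R b1@20:L b2@21:R b3@22:L b4@24:L]
Ball 4: thrown@4 h=6 -> first land @10; rethrown@10 h=6 -> second land @16

Answer: 10 16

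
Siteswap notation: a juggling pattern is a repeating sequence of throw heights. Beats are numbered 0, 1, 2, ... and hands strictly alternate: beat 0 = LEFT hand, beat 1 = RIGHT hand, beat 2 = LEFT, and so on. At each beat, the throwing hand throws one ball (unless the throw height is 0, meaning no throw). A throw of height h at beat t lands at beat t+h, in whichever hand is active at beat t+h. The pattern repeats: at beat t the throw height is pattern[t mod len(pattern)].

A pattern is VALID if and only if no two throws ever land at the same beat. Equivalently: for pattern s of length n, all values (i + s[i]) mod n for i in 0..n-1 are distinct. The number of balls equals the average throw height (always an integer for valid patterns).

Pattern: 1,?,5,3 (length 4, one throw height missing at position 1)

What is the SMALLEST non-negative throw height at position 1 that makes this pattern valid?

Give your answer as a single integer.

i=0: (0 + 1) mod 4 = 1
i=1: s[i]=? (unknown)
i=2: (2 + 5) mod 4 = 3
i=3: (3 + 3) mod 4 = 2
Known residues: [1, 2, 3]; need a permutation of 0..3, so missing residue r = 0
Need (1 + s) mod 4 = 0; smallest s = (0 - 1) mod 4 = 3

Answer: 3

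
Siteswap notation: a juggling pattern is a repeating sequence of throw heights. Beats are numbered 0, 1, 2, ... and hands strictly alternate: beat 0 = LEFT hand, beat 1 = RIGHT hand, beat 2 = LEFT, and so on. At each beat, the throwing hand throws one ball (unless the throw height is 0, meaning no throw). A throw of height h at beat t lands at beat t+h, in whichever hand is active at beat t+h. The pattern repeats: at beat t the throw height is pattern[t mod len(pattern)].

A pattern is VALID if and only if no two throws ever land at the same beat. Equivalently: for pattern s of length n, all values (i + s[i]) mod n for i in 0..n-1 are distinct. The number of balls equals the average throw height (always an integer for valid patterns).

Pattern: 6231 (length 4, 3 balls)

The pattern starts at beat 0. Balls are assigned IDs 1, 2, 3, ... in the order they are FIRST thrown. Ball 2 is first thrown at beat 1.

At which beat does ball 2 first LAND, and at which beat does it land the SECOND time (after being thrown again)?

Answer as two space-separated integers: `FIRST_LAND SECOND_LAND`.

Beat 0 (L): throw ball1 h=6 -> lands@6:L; in-air after throw: [b1@6:L]
Beat 1 (R): throw ball2 h=2 -> lands@3:R; in-air after throw: [b2@3:R b1@6:L]
Beat 2 (L): throw ball3 h=3 -> lands@5:R; in-air after throw: [b2@3:R b3@5:R b1@6:L]
Beat 3 (R): throw ball2 h=1 -> lands@4:L; in-air after throw: [b2@4:L b3@5:R b1@6:L]
Beat 4 (L): throw ball2 h=6 -> lands@10:L; in-air after throw: [b3@5:R b1@6:L b2@10:L]
Ball 2: thrown@1 h=2 -> first land @3; rethrown@3 h=1 -> second land @4

Answer: 3 4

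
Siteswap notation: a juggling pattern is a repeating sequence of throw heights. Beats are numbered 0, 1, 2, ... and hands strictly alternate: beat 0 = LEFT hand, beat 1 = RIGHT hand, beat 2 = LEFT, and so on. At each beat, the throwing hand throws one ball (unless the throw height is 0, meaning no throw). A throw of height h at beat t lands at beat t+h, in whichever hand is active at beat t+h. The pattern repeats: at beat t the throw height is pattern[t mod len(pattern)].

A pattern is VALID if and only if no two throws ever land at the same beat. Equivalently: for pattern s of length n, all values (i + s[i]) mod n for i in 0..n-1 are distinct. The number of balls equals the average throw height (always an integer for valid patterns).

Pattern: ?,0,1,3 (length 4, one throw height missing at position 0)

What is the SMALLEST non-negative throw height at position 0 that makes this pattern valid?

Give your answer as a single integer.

i=0: s[i]=? (unknown)
i=1: (1 + 0) mod 4 = 1
i=2: (2 + 1) mod 4 = 3
i=3: (3 + 3) mod 4 = 2
Known residues: [1, 2, 3]; need a permutation of 0..3, so missing residue r = 0
Need (0 + s) mod 4 = 0; smallest s = (0 - 0) mod 4 = 0

Answer: 0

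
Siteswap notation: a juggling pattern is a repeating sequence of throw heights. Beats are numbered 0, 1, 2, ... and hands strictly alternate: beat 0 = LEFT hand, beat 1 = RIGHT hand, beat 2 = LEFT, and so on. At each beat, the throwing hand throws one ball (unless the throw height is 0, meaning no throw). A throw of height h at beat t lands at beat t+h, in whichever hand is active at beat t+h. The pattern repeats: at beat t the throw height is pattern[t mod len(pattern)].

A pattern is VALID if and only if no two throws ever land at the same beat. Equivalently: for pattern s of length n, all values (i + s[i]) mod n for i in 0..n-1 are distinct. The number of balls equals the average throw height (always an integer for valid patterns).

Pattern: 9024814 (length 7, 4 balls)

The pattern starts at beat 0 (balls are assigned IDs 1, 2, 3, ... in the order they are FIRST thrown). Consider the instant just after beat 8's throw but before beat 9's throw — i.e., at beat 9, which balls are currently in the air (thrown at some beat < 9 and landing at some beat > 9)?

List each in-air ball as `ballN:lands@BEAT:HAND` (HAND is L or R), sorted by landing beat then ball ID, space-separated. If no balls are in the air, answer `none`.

Beat 0 (L): throw ball1 h=9 -> lands@9:R; in-air after throw: [b1@9:R]
Beat 2 (L): throw ball2 h=2 -> lands@4:L; in-air after throw: [b2@4:L b1@9:R]
Beat 3 (R): throw ball3 h=4 -> lands@7:R; in-air after throw: [b2@4:L b3@7:R b1@9:R]
Beat 4 (L): throw ball2 h=8 -> lands@12:L; in-air after throw: [b3@7:R b1@9:R b2@12:L]
Beat 5 (R): throw ball4 h=1 -> lands@6:L; in-air after throw: [b4@6:L b3@7:R b1@9:R b2@12:L]
Beat 6 (L): throw ball4 h=4 -> lands@10:L; in-air after throw: [b3@7:R b1@9:R b4@10:L b2@12:L]
Beat 7 (R): throw ball3 h=9 -> lands@16:L; in-air after throw: [b1@9:R b4@10:L b2@12:L b3@16:L]
Beat 9 (R): throw ball1 h=2 -> lands@11:R; in-air after throw: [b4@10:L b1@11:R b2@12:L b3@16:L]

Answer: ball4:lands@10:L ball2:lands@12:L ball3:lands@16:L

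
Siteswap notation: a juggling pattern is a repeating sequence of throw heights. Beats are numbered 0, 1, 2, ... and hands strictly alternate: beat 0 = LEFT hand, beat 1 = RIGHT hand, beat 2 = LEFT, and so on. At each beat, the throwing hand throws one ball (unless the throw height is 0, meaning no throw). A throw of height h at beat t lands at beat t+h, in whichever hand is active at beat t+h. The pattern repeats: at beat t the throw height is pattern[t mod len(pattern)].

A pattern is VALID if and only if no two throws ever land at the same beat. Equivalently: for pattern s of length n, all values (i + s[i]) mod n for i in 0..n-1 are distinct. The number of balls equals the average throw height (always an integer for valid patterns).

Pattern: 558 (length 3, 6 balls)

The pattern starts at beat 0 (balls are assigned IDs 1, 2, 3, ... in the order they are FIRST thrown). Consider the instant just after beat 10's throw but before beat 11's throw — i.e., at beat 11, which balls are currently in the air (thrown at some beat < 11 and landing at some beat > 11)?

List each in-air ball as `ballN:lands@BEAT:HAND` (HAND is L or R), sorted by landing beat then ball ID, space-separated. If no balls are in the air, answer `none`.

Answer: ball6:lands@12:L ball1:lands@13:R ball5:lands@14:L ball3:lands@15:R ball4:lands@16:L

Derivation:
Beat 0 (L): throw ball1 h=5 -> lands@5:R; in-air after throw: [b1@5:R]
Beat 1 (R): throw ball2 h=5 -> lands@6:L; in-air after throw: [b1@5:R b2@6:L]
Beat 2 (L): throw ball3 h=8 -> lands@10:L; in-air after throw: [b1@5:R b2@6:L b3@10:L]
Beat 3 (R): throw ball4 h=5 -> lands@8:L; in-air after throw: [b1@5:R b2@6:L b4@8:L b3@10:L]
Beat 4 (L): throw ball5 h=5 -> lands@9:R; in-air after throw: [b1@5:R b2@6:L b4@8:L b5@9:R b3@10:L]
Beat 5 (R): throw ball1 h=8 -> lands@13:R; in-air after throw: [b2@6:L b4@8:L b5@9:R b3@10:L b1@13:R]
Beat 6 (L): throw ball2 h=5 -> lands@11:R; in-air after throw: [b4@8:L b5@9:R b3@10:L b2@11:R b1@13:R]
Beat 7 (R): throw ball6 h=5 -> lands@12:L; in-air after throw: [b4@8:L b5@9:R b3@10:L b2@11:R b6@12:L b1@13:R]
Beat 8 (L): throw ball4 h=8 -> lands@16:L; in-air after throw: [b5@9:R b3@10:L b2@11:R b6@12:L b1@13:R b4@16:L]
Beat 9 (R): throw ball5 h=5 -> lands@14:L; in-air after throw: [b3@10:L b2@11:R b6@12:L b1@13:R b5@14:L b4@16:L]
Beat 10 (L): throw ball3 h=5 -> lands@15:R; in-air after throw: [b2@11:R b6@12:L b1@13:R b5@14:L b3@15:R b4@16:L]
Beat 11 (R): throw ball2 h=8 -> lands@19:R; in-air after throw: [b6@12:L b1@13:R b5@14:L b3@15:R b4@16:L b2@19:R]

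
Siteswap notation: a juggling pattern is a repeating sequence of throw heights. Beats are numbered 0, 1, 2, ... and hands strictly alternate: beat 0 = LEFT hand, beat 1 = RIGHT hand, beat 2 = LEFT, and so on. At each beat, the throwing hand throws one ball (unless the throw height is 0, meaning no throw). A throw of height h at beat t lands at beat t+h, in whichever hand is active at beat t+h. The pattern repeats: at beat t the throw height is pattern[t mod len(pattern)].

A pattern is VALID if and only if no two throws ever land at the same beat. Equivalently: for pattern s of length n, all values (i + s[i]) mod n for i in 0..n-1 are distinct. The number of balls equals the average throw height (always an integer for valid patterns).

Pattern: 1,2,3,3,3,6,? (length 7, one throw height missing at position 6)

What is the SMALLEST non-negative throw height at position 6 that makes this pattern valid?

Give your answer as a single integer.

i=0: (0 + 1) mod 7 = 1
i=1: (1 + 2) mod 7 = 3
i=2: (2 + 3) mod 7 = 5
i=3: (3 + 3) mod 7 = 6
i=4: (4 + 3) mod 7 = 0
i=5: (5 + 6) mod 7 = 4
i=6: s[i]=? (unknown)
Known residues: [0, 1, 3, 4, 5, 6]; need a permutation of 0..6, so missing residue r = 2
Need (6 + s) mod 7 = 2; smallest s = (2 - 6) mod 7 = 3

Answer: 3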